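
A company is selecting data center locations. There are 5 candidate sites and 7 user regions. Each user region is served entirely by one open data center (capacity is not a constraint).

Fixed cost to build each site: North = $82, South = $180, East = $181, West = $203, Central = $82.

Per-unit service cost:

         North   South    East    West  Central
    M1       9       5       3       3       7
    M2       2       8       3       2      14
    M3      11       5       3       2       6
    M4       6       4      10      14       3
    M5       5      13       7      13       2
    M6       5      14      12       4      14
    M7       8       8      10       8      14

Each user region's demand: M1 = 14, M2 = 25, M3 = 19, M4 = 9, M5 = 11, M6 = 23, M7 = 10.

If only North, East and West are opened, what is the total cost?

Total cost: 877

Each user region is assigned to its cheapest site among the open ones.
{North, East, West}: M1→East 3·14=42, M2→North 2·25=50, M3→West 2·19=38, M4→North 6·9=54, M5→North 5·11=55, M6→West 4·23=92, M7→North 8·10=80. Service 411; fixed 466; total 877.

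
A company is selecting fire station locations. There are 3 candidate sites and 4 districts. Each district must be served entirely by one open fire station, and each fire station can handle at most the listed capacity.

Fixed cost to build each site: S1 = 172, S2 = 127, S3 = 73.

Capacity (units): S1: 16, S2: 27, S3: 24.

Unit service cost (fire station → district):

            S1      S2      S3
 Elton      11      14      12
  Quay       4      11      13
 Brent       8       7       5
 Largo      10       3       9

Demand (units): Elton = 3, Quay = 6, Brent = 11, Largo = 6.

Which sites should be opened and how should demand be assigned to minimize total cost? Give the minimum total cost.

Minimum total cost: 330

Open {S2}: Elton→S2 14·3=42, Quay→S2 11·6=66, Brent→S2 7·11=77, Largo→S2 3·6=18.
Loads: S2 carries 26/27. Service 203; fixed 127; total 330.
Next best feasible plan costs 375.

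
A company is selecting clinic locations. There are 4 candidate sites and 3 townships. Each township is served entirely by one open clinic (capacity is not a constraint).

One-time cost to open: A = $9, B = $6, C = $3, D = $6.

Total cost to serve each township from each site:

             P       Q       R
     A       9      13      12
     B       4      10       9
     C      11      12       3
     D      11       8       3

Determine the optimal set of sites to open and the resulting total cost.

Open B and C; minimum total cost 26.

For any fixed open set, each township goes to its cheapest open site; total = fixed + service.
{B, C}: P→B 4, Q→B 10, R→C 3. Service 17; fixed 9; total 26.
{B, D}: service 15 + fixed 12 = 27
{D}: P→D 11, Q→D 8, R→D 3. Service 22; fixed 6; total 28.
{A, B, C, D}: service 15 + fixed 24 = 39
No other subset beats 26.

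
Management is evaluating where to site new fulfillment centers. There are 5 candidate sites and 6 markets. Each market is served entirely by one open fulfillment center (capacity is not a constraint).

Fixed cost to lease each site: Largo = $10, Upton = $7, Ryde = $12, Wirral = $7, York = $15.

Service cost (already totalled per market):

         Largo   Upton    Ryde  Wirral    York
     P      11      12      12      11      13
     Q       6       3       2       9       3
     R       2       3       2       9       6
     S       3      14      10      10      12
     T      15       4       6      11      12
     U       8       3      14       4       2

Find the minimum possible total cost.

Minimum total cost: 43

For any fixed open set, each market goes to its cheapest open site; total = fixed + service.
{Largo, Upton}: P→Largo 11, Q→Upton 3, R→Largo 2, S→Largo 3, T→Upton 4, U→Upton 3. Service 26; fixed 17; total 43.
{Upton}: service 39 + fixed 7 = 46
{Upton, Wirral}: P→Wirral 11, Q→Upton 3, R→Upton 3, S→Wirral 10, T→Upton 4, U→Upton 3. Service 34; fixed 14; total 48.
{Largo, Upton, Ryde, Wirral, York}: service 24 + fixed 51 = 75
No other subset beats 43.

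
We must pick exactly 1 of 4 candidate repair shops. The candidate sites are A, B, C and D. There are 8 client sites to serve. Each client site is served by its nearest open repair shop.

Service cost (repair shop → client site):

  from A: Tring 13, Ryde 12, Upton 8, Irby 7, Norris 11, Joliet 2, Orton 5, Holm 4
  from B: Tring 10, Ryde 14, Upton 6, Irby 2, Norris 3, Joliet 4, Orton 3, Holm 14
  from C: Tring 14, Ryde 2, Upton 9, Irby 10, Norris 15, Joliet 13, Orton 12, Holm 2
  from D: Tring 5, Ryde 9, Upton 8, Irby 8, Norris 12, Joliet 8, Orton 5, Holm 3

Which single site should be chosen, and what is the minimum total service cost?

With exactly 1 open, each client site uses its cheapest among the chosen.
{B}: Tring→B 10, Ryde→B 14, Upton→B 6, Irby→B 2, Norris→B 3, Joliet→B 4, Orton→B 3, Holm→B 14. Service cost 56.
{D}: service cost 58
{A}: service cost 62
Among all 4 size-1 choices, {B} is lowest.

Choose B only; total service cost 56.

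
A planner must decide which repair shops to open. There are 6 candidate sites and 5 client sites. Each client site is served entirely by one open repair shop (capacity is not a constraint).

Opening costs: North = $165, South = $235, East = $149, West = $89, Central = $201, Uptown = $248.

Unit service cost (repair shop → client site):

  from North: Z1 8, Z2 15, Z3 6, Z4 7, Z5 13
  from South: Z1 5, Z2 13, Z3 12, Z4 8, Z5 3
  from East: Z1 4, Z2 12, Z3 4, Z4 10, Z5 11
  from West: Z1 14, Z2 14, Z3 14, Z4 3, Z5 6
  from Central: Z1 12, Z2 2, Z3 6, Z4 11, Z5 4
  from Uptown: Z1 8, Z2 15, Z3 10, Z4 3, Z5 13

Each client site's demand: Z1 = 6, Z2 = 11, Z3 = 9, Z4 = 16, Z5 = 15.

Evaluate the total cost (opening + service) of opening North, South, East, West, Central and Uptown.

Total cost: 1262

Each client site is assigned to its cheapest site among the open ones.
{North, South, East, West, Central, Uptown}: Z1→East 4·6=24, Z2→Central 2·11=22, Z3→East 4·9=36, Z4→West 3·16=48, Z5→South 3·15=45. Service 175; fixed 1087; total 1262.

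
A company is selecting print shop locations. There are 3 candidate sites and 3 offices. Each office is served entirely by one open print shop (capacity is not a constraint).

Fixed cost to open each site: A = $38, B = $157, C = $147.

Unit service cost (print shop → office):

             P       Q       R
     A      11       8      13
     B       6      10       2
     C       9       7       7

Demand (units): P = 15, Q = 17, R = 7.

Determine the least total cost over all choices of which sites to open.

Minimum total cost: 430

For any fixed open set, each office goes to its cheapest open site; total = fixed + service.
{A}: P→A 11·15=165, Q→A 8·17=136, R→A 13·7=91. Service 392; fixed 38; total 430.
{B}: service 274 + fixed 157 = 431
{A, B}: service 240 + fixed 195 = 435
{A, B, C}: service 223 + fixed 342 = 565
No other subset beats 430.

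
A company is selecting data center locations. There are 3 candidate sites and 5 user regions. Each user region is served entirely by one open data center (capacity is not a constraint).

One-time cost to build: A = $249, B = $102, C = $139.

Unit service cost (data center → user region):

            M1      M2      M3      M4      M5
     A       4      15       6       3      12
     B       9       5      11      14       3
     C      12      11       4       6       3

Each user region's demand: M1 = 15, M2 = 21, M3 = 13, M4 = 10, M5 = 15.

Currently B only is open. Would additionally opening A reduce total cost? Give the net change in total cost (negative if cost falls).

Yes — net change −1 (cost falls by 1).

Current service cost with {B}: 568.
Adding A: each user region re-picks its cheapest; new service cost 318, saving 250.
Extra fixed cost: 249. Net change = 249 − 250 = -1.
(Totals: 670 → 669.)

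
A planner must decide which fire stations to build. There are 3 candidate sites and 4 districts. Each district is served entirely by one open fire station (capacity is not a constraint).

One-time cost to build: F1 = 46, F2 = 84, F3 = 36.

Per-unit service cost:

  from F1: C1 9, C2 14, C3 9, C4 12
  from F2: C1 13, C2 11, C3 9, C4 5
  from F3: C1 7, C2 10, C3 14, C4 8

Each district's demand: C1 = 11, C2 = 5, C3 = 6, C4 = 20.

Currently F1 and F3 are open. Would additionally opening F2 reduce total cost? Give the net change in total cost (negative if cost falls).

Current service cost with {F1, F3}: 341.
Adding F2: each district re-picks its cheapest; new service cost 281, saving 60.
Extra fixed cost: 84. Net change = 84 − 60 = 24.
(Totals: 423 → 447.)

No — net change +24 (cost rises by 24).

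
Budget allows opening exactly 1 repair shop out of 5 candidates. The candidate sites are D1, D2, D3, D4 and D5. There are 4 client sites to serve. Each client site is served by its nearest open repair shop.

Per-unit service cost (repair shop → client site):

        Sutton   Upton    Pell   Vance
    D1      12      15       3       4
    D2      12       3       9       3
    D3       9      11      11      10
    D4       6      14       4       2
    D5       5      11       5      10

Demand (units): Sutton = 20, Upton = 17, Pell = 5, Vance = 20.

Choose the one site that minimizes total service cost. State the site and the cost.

Choose D2 only; total service cost 396.

With exactly 1 open, each client site uses its cheapest among the chosen.
{D2}: Sutton→D2 12·20=240, Upton→D2 3·17=51, Pell→D2 9·5=45, Vance→D2 3·20=60. Service cost 396.
{D4}: service cost 418
{D5}: service cost 512
Among all 5 size-1 choices, {D2} is lowest.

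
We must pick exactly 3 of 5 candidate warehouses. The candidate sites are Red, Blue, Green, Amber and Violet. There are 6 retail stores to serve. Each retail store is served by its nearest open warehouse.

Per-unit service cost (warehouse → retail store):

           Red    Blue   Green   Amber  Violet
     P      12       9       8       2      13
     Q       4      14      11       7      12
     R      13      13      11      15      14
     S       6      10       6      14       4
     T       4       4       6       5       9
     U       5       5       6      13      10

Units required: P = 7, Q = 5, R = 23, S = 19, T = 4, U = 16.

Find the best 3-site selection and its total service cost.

With exactly 3 open, each retail store uses its cheapest among the chosen.
{Green, Amber, Violet}: P→Amber 2·7=14, Q→Amber 7·5=35, R→Green 11·23=253, S→Violet 4·19=76, T→Amber 5·4=20, U→Green 6·16=96. Service cost 494.
{Red, Green, Amber}: service cost 497
{Red, Green, Violet}: service cost 501
Among all 10 size-3 choices, {Green, Amber, Violet} is lowest.

Choose Green, Amber and Violet; total service cost 494.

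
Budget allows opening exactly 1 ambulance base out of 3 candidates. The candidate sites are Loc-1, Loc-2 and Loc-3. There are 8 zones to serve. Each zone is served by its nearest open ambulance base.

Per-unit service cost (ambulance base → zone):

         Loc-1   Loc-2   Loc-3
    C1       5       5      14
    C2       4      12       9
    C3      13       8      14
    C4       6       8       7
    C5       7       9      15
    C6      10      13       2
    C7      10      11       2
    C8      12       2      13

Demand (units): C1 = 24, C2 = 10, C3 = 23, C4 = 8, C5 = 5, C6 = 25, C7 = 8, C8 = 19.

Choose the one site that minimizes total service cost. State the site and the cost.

Choose Loc-2 only; total service cost 984.

With exactly 1 open, each zone uses its cheapest among the chosen.
{Loc-2}: C1→Loc-2 5·24=120, C2→Loc-2 12·10=120, C3→Loc-2 8·23=184, C4→Loc-2 8·8=64, C5→Loc-2 9·5=45, C6→Loc-2 13·25=325, C7→Loc-2 11·8=88, C8→Loc-2 2·19=38. Service cost 984.
{Loc-1}: service cost 1100
{Loc-3}: service cost 1192
Among all 3 size-1 choices, {Loc-2} is lowest.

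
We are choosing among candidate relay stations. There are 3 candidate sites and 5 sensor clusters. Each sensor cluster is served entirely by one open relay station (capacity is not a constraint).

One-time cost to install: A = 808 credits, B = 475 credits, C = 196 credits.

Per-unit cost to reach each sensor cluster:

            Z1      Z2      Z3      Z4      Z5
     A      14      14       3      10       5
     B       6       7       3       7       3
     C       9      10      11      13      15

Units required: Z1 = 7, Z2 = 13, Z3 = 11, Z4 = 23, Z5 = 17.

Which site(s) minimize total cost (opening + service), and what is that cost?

Open B only; minimum total cost 853.

For any fixed open set, each sensor cluster goes to its cheapest open site; total = fixed + service.
{B}: Z1→B 6·7=42, Z2→B 7·13=91, Z3→B 3·11=33, Z4→B 7·23=161, Z5→B 3·17=51. Service 378; fixed 475; total 853.
{B, C}: Z1→B 6·7=42, Z2→B 7·13=91, Z3→B 3·11=33, Z4→B 7·23=161, Z5→B 3·17=51. Service 378; fixed 671; total 1049.
{C}: service 868 + fixed 196 = 1064
{A, B, C}: service 378 + fixed 1479 = 1857
No other subset beats 853.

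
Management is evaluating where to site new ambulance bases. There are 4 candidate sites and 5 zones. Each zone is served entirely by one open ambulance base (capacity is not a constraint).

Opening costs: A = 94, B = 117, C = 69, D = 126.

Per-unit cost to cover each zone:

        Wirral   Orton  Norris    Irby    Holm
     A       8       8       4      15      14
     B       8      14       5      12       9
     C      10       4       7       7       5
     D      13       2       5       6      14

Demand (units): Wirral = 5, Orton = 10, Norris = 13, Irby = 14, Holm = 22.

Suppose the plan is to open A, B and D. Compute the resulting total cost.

Total cost: 731

Each zone is assigned to its cheapest site among the open ones.
{A, B, D}: Wirral→A 8·5=40, Orton→D 2·10=20, Norris→A 4·13=52, Irby→D 6·14=84, Holm→B 9·22=198. Service 394; fixed 337; total 731.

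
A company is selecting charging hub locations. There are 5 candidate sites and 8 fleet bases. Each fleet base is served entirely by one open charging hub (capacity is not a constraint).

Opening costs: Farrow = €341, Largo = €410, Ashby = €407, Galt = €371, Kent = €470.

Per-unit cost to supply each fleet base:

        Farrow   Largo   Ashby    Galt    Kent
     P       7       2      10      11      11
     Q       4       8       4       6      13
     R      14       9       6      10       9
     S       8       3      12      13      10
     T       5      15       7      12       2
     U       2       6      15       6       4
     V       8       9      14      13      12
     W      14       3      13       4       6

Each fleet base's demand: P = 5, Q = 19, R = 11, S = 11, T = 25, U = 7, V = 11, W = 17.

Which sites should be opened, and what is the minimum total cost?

For any fixed open set, each fleet base goes to its cheapest open site; total = fixed + service.
{Farrow}: P→Farrow 7·5=35, Q→Farrow 4·19=76, R→Farrow 14·11=154, S→Farrow 8·11=88, T→Farrow 5·25=125, U→Farrow 2·7=14, V→Farrow 8·11=88, W→Farrow 14·17=238. Service 818; fixed 341; total 1159.
{Farrow, Largo}: service 496 + fixed 751 = 1247
{Largo}: P→Largo 2·5=10, Q→Largo 8·19=152, R→Largo 9·11=99, S→Largo 3·11=33, T→Largo 15·25=375, U→Largo 6·7=42, V→Largo 9·11=99, W→Largo 3·17=51. Service 861; fixed 410; total 1271.
{Farrow, Largo, Ashby, Galt, Kent}: service 388 + fixed 1999 = 2387
No other subset beats 1159.

Open Farrow only; minimum total cost 1159.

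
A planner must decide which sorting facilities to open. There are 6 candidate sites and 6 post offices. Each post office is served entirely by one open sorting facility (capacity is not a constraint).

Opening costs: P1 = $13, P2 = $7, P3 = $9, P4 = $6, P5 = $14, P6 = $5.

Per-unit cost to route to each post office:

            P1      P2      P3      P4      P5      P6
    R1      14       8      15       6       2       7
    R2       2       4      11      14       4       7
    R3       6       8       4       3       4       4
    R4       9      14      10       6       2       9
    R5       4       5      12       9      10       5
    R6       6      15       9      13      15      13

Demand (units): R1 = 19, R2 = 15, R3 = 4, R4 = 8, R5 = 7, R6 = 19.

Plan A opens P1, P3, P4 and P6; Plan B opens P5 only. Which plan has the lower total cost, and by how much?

Plan A: {P1, P3, P4, P6}: R1→P4 6·19=114, R2→P1 2·15=30, R3→P4 3·4=12, R4→P4 6·8=48, R5→P1 4·7=28, R6→P1 6·19=114. Service 346; fixed 33; total 379.
Plan B: {P5}: R1→P5 2·19=38, R2→P5 4·15=60, R3→P5 4·4=16, R4→P5 2·8=16, R5→P5 10·7=70, R6→P5 15·19=285. Service 485; fixed 14; total 499.
Difference: |379 − 499| = 120.

Plan A is cheaper by 120.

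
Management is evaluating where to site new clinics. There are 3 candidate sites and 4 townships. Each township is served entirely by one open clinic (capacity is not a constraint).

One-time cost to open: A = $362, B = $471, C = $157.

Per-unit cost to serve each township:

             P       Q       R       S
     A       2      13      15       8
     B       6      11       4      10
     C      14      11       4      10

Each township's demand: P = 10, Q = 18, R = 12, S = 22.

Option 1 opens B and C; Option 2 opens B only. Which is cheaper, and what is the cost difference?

Option 1: {B, C}: P→B 6·10=60, Q→B 11·18=198, R→B 4·12=48, S→B 10·22=220. Service 526; fixed 628; total 1154.
Option 2: {B}: P→B 6·10=60, Q→B 11·18=198, R→B 4·12=48, S→B 10·22=220. Service 526; fixed 471; total 997.
Difference: |1154 − 997| = 157.

Option 2 is cheaper by 157.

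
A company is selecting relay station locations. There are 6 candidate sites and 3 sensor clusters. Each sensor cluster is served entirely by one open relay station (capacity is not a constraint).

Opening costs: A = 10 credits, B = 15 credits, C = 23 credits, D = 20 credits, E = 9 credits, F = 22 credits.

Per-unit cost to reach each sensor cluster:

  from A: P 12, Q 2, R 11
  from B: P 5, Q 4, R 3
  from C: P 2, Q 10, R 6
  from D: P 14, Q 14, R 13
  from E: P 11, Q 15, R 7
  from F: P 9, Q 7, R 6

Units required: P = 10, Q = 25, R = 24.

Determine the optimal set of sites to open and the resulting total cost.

Open A, B and C; minimum total cost 190.

For any fixed open set, each sensor cluster goes to its cheapest open site; total = fixed + service.
{A, B, C}: P→C 2·10=20, Q→A 2·25=50, R→B 3·24=72. Service 142; fixed 48; total 190.
{A, B}: service 172 + fixed 25 = 197
{A, B, C, E}: P→C 2·10=20, Q→A 2·25=50, R→B 3·24=72. Service 142; fixed 57; total 199.
{A, B, C, D, E, F}: P→C 2·10=20, Q→A 2·25=50, R→B 3·24=72. Service 142; fixed 99; total 241.
No other subset beats 190.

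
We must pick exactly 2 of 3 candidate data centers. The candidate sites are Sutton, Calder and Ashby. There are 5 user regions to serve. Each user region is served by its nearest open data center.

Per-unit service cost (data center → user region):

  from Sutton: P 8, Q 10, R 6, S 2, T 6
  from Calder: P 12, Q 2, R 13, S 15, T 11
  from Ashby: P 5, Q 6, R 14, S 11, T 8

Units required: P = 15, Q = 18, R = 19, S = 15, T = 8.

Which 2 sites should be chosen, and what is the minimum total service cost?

With exactly 2 open, each user region uses its cheapest among the chosen.
{Sutton, Calder}: P→Sutton 8·15=120, Q→Calder 2·18=36, R→Sutton 6·19=114, S→Sutton 2·15=30, T→Sutton 6·8=48. Service cost 348.
{Sutton, Ashby}: service cost 375
{Calder, Ashby}: service cost 587
Among all 3 size-2 choices, {Sutton, Calder} is lowest.

Choose Sutton and Calder; total service cost 348.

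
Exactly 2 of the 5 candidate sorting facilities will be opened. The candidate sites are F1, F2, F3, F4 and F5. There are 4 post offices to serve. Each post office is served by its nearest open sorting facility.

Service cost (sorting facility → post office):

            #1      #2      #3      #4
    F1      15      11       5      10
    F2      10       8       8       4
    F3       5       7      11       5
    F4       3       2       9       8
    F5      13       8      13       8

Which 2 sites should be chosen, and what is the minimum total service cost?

With exactly 2 open, each post office uses its cheapest among the chosen.
{F2, F4}: #1→F4 3, #2→F4 2, #3→F2 8, #4→F2 4. Service cost 17.
{F1, F4}: service cost 18
{F3, F4}: service cost 19
Among all 10 size-2 choices, {F2, F4} is lowest.

Choose F2 and F4; total service cost 17.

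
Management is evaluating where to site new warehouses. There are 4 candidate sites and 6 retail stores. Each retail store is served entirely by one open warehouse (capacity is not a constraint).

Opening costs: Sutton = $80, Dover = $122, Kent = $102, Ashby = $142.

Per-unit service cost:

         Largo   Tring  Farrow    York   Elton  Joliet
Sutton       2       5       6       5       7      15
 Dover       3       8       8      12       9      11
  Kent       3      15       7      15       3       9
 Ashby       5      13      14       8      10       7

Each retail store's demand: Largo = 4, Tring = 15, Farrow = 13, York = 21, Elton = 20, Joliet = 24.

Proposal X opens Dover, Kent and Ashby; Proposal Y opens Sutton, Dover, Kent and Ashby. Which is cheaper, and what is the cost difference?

Proposal Y is cheaper by 45.

Proposal X: {Dover, Kent, Ashby}: Largo→Dover 3·4=12, Tring→Dover 8·15=120, Farrow→Kent 7·13=91, York→Ashby 8·21=168, Elton→Kent 3·20=60, Joliet→Ashby 7·24=168. Service 619; fixed 366; total 985.
Proposal Y: {Sutton, Dover, Kent, Ashby}: Largo→Sutton 2·4=8, Tring→Sutton 5·15=75, Farrow→Sutton 6·13=78, York→Sutton 5·21=105, Elton→Kent 3·20=60, Joliet→Ashby 7·24=168. Service 494; fixed 446; total 940.
Difference: |985 − 940| = 45.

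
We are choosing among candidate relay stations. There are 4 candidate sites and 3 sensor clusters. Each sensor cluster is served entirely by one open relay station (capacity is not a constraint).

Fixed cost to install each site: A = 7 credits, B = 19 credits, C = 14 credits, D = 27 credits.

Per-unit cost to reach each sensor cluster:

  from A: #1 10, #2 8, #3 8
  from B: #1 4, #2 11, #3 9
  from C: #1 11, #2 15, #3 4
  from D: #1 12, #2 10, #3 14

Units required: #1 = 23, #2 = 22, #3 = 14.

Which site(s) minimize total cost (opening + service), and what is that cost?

For any fixed open set, each sensor cluster goes to its cheapest open site; total = fixed + service.
{A, B, C}: #1→B 4·23=92, #2→A 8·22=176, #3→C 4·14=56. Service 324; fixed 40; total 364.
{A, B, C, D}: service 324 + fixed 67 = 391
{A, B}: #1→B 4·23=92, #2→A 8·22=176, #3→A 8·14=112. Service 380; fixed 26; total 406.
{A}: #1→A 10·23=230, #2→A 8·22=176, #3→A 8·14=112. Service 518; fixed 7; total 525.
No other subset beats 364.

Open A, B and C; minimum total cost 364.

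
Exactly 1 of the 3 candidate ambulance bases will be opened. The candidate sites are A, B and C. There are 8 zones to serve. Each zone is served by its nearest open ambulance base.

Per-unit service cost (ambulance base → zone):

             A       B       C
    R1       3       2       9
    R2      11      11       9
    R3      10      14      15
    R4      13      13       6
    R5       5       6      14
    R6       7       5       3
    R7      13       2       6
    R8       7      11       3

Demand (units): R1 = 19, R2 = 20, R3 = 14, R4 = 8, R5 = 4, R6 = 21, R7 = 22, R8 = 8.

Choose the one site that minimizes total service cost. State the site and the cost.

With exactly 1 open, each zone uses its cheapest among the chosen.
{B}: R1→B 2·19=38, R2→B 11·20=220, R3→B 14·14=196, R4→B 13·8=104, R5→B 6·4=24, R6→B 5·21=105, R7→B 2·22=44, R8→B 11·8=88. Service cost 819.
{C}: service cost 884
{A}: service cost 1030
Among all 3 size-1 choices, {B} is lowest.

Choose B only; total service cost 819.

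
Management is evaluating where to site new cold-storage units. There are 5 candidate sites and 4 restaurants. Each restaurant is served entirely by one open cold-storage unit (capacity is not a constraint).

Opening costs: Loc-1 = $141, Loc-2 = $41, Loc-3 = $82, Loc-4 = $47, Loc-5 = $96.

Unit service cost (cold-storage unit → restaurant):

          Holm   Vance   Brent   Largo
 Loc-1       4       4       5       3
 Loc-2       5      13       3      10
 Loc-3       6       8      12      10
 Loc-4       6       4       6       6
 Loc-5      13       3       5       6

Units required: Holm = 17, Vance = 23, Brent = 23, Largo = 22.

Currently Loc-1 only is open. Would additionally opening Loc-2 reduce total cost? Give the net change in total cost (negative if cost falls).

Yes — net change −5 (cost falls by 5).

Current service cost with {Loc-1}: 341.
Adding Loc-2: each restaurant re-picks its cheapest; new service cost 295, saving 46.
Extra fixed cost: 41. Net change = 41 − 46 = -5.
(Totals: 482 → 477.)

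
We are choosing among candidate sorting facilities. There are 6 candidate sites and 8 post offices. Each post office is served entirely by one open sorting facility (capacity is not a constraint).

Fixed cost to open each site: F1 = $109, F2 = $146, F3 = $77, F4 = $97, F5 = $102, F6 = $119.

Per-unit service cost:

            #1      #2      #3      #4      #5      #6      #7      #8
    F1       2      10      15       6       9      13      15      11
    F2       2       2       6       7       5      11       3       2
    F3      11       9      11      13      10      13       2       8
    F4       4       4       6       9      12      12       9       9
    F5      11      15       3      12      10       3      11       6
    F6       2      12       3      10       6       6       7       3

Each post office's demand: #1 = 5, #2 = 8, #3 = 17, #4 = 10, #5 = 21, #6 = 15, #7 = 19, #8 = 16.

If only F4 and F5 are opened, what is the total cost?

Total cost: 914

Each post office is assigned to its cheapest site among the open ones.
{F4, F5}: #1→F4 4·5=20, #2→F4 4·8=32, #3→F5 3·17=51, #4→F4 9·10=90, #5→F5 10·21=210, #6→F5 3·15=45, #7→F4 9·19=171, #8→F5 6·16=96. Service 715; fixed 199; total 914.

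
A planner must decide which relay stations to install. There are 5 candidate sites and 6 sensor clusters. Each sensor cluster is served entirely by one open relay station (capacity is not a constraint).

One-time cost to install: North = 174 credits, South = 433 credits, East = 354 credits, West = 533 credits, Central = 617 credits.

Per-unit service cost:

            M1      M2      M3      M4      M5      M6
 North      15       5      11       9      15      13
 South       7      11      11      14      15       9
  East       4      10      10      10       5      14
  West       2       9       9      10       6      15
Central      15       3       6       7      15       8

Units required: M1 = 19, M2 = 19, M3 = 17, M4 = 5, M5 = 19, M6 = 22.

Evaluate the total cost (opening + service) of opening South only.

Each sensor cluster is assigned to its cheapest site among the open ones.
{South}: M1→South 7·19=133, M2→South 11·19=209, M3→South 11·17=187, M4→South 14·5=70, M5→South 15·19=285, M6→South 9·22=198. Service 1082; fixed 433; total 1515.

Total cost: 1515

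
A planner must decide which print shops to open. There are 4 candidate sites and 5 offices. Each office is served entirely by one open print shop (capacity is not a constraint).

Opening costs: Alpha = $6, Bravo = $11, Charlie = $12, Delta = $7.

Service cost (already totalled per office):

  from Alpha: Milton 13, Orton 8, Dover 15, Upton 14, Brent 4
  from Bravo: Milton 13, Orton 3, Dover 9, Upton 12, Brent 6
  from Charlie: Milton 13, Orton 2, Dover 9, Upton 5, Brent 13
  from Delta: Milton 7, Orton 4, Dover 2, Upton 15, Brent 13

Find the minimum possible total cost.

For any fixed open set, each office goes to its cheapest open site; total = fixed + service.
{Alpha, Delta}: Milton→Delta 7, Orton→Delta 4, Dover→Delta 2, Upton→Alpha 14, Brent→Alpha 4. Service 31; fixed 13; total 44.
{Alpha, Charlie, Delta}: Milton→Delta 7, Orton→Charlie 2, Dover→Delta 2, Upton→Charlie 5, Brent→Alpha 4. Service 20; fixed 25; total 45.
{Bravo, Delta}: service 30 + fixed 18 = 48
{Alpha, Bravo, Charlie, Delta}: service 20 + fixed 36 = 56
No other subset beats 44.

Minimum total cost: 44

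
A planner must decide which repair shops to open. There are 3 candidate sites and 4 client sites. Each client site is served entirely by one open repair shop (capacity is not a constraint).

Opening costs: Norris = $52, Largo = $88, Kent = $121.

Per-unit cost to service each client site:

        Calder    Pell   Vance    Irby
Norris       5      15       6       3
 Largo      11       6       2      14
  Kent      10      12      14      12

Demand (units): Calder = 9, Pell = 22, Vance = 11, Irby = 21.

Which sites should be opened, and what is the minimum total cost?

For any fixed open set, each client site goes to its cheapest open site; total = fixed + service.
{Norris, Largo}: Calder→Norris 5·9=45, Pell→Largo 6·22=132, Vance→Largo 2·11=22, Irby→Norris 3·21=63. Service 262; fixed 140; total 402.
{Norris, Largo, Kent}: service 262 + fixed 261 = 523
{Norris}: Calder→Norris 5·9=45, Pell→Norris 15·22=330, Vance→Norris 6·11=66, Irby→Norris 3·21=63. Service 504; fixed 52; total 556.
No other subset beats 402.

Open Norris and Largo; minimum total cost 402.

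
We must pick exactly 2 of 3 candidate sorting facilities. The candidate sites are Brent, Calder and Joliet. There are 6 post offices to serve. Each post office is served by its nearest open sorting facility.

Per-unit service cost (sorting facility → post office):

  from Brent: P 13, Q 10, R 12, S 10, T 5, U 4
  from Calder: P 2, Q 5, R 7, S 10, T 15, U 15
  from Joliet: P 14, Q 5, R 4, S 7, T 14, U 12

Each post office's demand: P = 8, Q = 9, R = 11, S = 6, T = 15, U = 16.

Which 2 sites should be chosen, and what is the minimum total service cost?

With exactly 2 open, each post office uses its cheapest among the chosen.
{Brent, Calder}: P→Calder 2·8=16, Q→Calder 5·9=45, R→Calder 7·11=77, S→Brent 10·6=60, T→Brent 5·15=75, U→Brent 4·16=64. Service cost 337.
{Brent, Joliet}: service cost 374
{Calder, Joliet}: service cost 549
Among all 3 size-2 choices, {Brent, Calder} is lowest.

Choose Brent and Calder; total service cost 337.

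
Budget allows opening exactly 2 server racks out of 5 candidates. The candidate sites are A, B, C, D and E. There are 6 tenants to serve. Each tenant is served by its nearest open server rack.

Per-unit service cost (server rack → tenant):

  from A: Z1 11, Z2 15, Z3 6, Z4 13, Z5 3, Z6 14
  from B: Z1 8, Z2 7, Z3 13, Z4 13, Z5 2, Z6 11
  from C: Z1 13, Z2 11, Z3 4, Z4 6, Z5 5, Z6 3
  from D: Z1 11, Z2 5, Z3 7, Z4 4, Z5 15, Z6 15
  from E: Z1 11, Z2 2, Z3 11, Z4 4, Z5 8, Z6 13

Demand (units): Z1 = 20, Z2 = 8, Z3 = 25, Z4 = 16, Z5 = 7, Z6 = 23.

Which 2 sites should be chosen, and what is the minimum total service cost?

With exactly 2 open, each tenant uses its cheapest among the chosen.
{B, C}: Z1→B 8·20=160, Z2→B 7·8=56, Z3→C 4·25=100, Z4→C 6·16=96, Z5→B 2·7=14, Z6→C 3·23=69. Service cost 495.
{C, E}: service cost 504
{C, D}: service cost 528
Among all 10 size-2 choices, {B, C} is lowest.

Choose B and C; total service cost 495.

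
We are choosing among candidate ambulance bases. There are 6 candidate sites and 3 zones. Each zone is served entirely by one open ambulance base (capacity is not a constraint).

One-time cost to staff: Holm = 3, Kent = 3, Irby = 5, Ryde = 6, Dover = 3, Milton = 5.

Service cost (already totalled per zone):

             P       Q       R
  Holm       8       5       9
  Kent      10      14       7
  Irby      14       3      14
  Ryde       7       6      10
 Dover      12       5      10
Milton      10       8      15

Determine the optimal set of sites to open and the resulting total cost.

For any fixed open set, each zone goes to its cheapest open site; total = fixed + service.
{Holm}: P→Holm 8, Q→Holm 5, R→Holm 9. Service 22; fixed 3; total 25.
{Holm, Kent}: service 20 + fixed 6 = 26
{Holm, Irby}: service 20 + fixed 8 = 28
{Holm, Kent, Irby, Ryde, Dover, Milton}: P→Ryde 7, Q→Irby 3, R→Kent 7. Service 17; fixed 25; total 42.
No other subset beats 25.

Open Holm only; minimum total cost 25.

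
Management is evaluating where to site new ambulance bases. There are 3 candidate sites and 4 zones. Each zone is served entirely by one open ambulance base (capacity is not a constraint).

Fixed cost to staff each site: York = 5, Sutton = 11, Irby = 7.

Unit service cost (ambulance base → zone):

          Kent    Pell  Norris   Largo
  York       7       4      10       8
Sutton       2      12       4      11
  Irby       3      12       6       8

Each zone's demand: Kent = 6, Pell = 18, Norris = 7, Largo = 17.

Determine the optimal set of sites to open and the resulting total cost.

Open York and Sutton; minimum total cost 264.

For any fixed open set, each zone goes to its cheapest open site; total = fixed + service.
{York, Sutton}: Kent→Sutton 2·6=12, Pell→York 4·18=72, Norris→Sutton 4·7=28, Largo→York 8·17=136. Service 248; fixed 16; total 264.
{York, Sutton, Irby}: service 248 + fixed 23 = 271
{York, Irby}: service 268 + fixed 12 = 280
{York}: Kent→York 7·6=42, Pell→York 4·18=72, Norris→York 10·7=70, Largo→York 8·17=136. Service 320; fixed 5; total 325.
No other subset beats 264.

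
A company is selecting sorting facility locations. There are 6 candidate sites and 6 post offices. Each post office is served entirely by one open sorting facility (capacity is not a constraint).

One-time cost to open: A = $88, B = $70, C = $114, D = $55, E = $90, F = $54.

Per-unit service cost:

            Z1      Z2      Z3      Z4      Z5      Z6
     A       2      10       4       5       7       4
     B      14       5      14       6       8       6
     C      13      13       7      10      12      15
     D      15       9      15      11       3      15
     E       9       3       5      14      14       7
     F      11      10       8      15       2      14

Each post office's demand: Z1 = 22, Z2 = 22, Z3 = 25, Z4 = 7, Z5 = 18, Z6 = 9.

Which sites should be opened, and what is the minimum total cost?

Open A, E and F; minimum total cost 549.

For any fixed open set, each post office goes to its cheapest open site; total = fixed + service.
{A, E, F}: Z1→A 2·22=44, Z2→E 3·22=66, Z3→A 4·25=100, Z4→A 5·7=35, Z5→F 2·18=36, Z6→A 4·9=36. Service 317; fixed 232; total 549.
{A, D, E}: service 335 + fixed 233 = 568
{A, B, F}: Z1→A 2·22=44, Z2→B 5·22=110, Z3→A 4·25=100, Z4→A 5·7=35, Z5→F 2·18=36, Z6→A 4·9=36. Service 361; fixed 212; total 573.
{A, B, C, D, E, F}: service 317 + fixed 471 = 788
No other subset beats 549.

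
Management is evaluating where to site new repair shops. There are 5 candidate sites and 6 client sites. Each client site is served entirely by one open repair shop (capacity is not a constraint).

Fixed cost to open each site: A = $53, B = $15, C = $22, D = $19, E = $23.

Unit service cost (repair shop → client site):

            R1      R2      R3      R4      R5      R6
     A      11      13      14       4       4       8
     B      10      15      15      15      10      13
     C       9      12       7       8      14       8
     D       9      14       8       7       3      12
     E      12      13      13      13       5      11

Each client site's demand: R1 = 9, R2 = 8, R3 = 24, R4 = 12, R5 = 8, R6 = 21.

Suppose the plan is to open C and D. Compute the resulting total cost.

Total cost: 662

Each client site is assigned to its cheapest site among the open ones.
{C, D}: R1→C 9·9=81, R2→C 12·8=96, R3→C 7·24=168, R4→D 7·12=84, R5→D 3·8=24, R6→C 8·21=168. Service 621; fixed 41; total 662.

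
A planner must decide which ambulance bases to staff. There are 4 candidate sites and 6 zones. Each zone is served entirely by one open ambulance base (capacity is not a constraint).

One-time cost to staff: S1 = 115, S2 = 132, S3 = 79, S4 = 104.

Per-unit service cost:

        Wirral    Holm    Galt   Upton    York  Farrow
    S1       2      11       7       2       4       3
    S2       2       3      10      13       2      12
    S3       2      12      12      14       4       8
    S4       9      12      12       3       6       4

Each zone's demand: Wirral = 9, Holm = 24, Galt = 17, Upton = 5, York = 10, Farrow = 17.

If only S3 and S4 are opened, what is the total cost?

Each zone is assigned to its cheapest site among the open ones.
{S3, S4}: Wirral→S3 2·9=18, Holm→S3 12·24=288, Galt→S3 12·17=204, Upton→S4 3·5=15, York→S3 4·10=40, Farrow→S4 4·17=68. Service 633; fixed 183; total 816.

Total cost: 816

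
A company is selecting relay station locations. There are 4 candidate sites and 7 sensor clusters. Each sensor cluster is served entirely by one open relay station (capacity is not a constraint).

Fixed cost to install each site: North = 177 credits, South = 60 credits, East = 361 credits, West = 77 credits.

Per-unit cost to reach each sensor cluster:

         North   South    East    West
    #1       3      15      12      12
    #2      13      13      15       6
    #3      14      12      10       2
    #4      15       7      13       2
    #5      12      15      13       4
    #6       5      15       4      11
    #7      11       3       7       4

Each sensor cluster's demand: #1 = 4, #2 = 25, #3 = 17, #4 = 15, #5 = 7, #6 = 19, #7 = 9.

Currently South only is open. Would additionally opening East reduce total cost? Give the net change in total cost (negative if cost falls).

No — net change +92 (cost rises by 92).

Current service cost with {South}: 1111.
Adding East: each sensor cluster re-picks its cheapest; new service cost 842, saving 269.
Extra fixed cost: 361. Net change = 361 − 269 = 92.
(Totals: 1171 → 1263.)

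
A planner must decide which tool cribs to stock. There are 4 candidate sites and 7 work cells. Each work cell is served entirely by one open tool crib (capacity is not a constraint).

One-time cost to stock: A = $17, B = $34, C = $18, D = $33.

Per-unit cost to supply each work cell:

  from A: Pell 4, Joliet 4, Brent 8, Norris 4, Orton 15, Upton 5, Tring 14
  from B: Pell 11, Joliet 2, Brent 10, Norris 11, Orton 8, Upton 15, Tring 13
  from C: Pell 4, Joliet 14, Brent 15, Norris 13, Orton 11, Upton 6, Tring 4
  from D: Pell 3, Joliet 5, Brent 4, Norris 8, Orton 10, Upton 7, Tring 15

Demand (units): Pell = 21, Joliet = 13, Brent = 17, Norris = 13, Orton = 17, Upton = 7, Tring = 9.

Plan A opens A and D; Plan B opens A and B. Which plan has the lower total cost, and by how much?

Plan A: {A, D}: Pell→D 3·21=63, Joliet→A 4·13=52, Brent→D 4·17=68, Norris→A 4·13=52, Orton→D 10·17=170, Upton→A 5·7=35, Tring→A 14·9=126. Service 566; fixed 50; total 616.
Plan B: {A, B}: Pell→A 4·21=84, Joliet→B 2·13=26, Brent→A 8·17=136, Norris→A 4·13=52, Orton→B 8·17=136, Upton→A 5·7=35, Tring→B 13·9=117. Service 586; fixed 51; total 637.
Difference: |616 − 637| = 21.

Plan A is cheaper by 21.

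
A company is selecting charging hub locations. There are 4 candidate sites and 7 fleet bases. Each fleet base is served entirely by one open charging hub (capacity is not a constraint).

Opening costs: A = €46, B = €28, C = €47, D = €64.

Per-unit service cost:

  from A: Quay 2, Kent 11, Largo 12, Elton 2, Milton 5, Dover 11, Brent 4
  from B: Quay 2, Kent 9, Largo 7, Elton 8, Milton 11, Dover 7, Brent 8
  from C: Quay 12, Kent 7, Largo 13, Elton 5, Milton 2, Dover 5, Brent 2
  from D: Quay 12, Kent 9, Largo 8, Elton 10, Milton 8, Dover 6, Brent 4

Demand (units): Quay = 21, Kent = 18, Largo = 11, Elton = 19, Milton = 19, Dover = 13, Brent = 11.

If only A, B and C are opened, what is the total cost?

Total cost: 529

Each fleet base is assigned to its cheapest site among the open ones.
{A, B, C}: Quay→A 2·21=42, Kent→C 7·18=126, Largo→B 7·11=77, Elton→A 2·19=38, Milton→C 2·19=38, Dover→C 5·13=65, Brent→C 2·11=22. Service 408; fixed 121; total 529.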